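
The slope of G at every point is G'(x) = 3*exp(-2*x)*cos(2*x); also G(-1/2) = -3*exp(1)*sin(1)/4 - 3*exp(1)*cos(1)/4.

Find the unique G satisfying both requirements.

Check a candidate G(x) by differentiating: d/dx[G] must match the given G'(x).
A general antiderivative is 3*exp(-2*x)*sin(2*x)/4 - 3*exp(-2*x)*cos(2*x)/4 + C.
The condition gives C = -3*exp(1)*sin(1)/4 - 3*exp(1)*cos(1)/4 - (-3*exp(1)*sin(1)/4 - 3*exp(1)*cos(1)/4) = 0.
So G(x) = 3*(sin(2*x) - cos(2*x))*exp(-2*x)/4.
Check: d/dx[3*(sin(2*x) - cos(2*x))*exp(-2*x)/4] = 3*exp(-2*x)*cos(2*x) = G'(x).

G(x) = 3*(sin(2*x) - cos(2*x))*exp(-2*x)/4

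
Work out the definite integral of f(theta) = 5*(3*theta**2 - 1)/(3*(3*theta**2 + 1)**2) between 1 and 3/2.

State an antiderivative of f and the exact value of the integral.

Antiderivative: F(theta) = -5*theta/(3*(3*theta**2 + 1)); value = 35/372

Recognize the product-rule pattern: f = u'v + uv' with u = -5*theta/3, v = 1/(3*theta**2 + 1), so integration by parts undoes it.
F(theta) = -5*theta/(3*(3*theta**2 + 1)) is an antiderivative of f.
Check: d/dtheta[-5*theta/(3*(3*theta**2 + 1))] = (15*theta**2 - 5)/(27*theta**4 + 18*theta**2 + 3), which equals f(theta).
F(3/2) = -10/31; F(1) = -5/12.
Integral = F(3/2) - F(1) = 35/372.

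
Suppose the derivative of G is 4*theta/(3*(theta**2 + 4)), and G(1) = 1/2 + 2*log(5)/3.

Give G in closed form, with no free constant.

G(theta) = 2*log(theta**2 + 4)/3 + 1/2

G'(theta) matches the chain-rule pattern g'(h)*h' with inner function h(theta) = theta**2 + 4; substituting u = h(theta) collapses the integral.
A general antiderivative is 2*log(theta**2 + 4)/3 + C.
The condition gives C = 1/2 + 2*log(5)/3 - (2*log(5)/3) = 1/2.
So G(theta) = 2*log(theta**2 + 4)/3 + 1/2.
Check: d/dtheta[2*log(theta**2 + 4)/3 + 1/2] = 4*theta/(3*theta**2 + 12), which equals G'(theta).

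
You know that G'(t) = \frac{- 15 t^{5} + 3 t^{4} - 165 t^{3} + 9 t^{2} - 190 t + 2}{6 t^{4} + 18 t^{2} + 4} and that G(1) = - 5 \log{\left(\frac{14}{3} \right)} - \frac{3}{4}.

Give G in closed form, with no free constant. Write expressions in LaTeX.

The proposed G(t) is checked by its d/dt: the result must match the given G'(t).
A general antiderivative is - \frac{5 t^{2}}{4} + \frac{t}{2} - 5 \log{\left(t^{4} + 3 t^{2} + \frac{2}{3} \right)} + C.
The condition gives C = - 5 \log{\left(\frac{14}{3} \right)} - \frac{3}{4} - (- 5 \log{\left(\frac{14}{3} \right)} - \frac{3}{4}) = 0.
So G(t) = - \frac{5 t^{2}}{4} + \frac{t}{2} - 5 \log{\left(t^{4} + 3 t^{2} + \frac{2}{3} \right)}.
Check: d/dt[- \frac{5 t^{2}}{4} + \frac{t}{2} - 5 \log{\left(t^{4} + 3 t^{2} + \frac{2}{3} \right)}] = \frac{- 15 t^{5} + 3 t^{4} - 165 t^{3} + 9 t^{2} - 190 t + 2}{6 t^{4} + 18 t^{2} + 4} = G'(t).

G(t) = - \frac{5 t^{2}}{4} + \frac{t}{2} - 5 \log{\left(t^{4} + 3 t^{2} + \frac{2}{3} \right)}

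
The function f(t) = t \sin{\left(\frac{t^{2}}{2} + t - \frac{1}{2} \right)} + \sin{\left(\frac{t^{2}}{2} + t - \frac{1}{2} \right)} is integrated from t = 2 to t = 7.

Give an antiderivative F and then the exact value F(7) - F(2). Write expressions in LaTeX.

f matches the chain-rule pattern g'(h)*h' with inner function h(t) = \frac{t^{2}}{2} + t - \frac{1}{2}; substituting u = h(t) collapses the integral.
F(t) = - \cos{\left(\frac{t^{2}}{2} + t - \frac{1}{2} \right)} is an antiderivative of f.
Check: d/dt[- \cos{\left(\frac{t^{2}}{2} + t - \frac{1}{2} \right)}] = t \sin{\left(\frac{t^{2}}{2} + t - \frac{1}{2} \right)} + \sin{\left(\frac{t^{2}}{2} + t - \frac{1}{2} \right)} = f(t).
F(7) = - \cos{\left(31 \right)}; F(2) = - \cos{\left(\frac{7}{2} \right)}.
Integral = F(7) - F(2) = \cos{\left(\frac{7}{2} \right)} - \cos{\left(31 \right)}.

Antiderivative: F(t) = - \cos{\left(\frac{t^{2}}{2} + t - \frac{1}{2} \right)}; value = \cos{\left(\frac{7}{2} \right)} - \cos{\left(31 \right)}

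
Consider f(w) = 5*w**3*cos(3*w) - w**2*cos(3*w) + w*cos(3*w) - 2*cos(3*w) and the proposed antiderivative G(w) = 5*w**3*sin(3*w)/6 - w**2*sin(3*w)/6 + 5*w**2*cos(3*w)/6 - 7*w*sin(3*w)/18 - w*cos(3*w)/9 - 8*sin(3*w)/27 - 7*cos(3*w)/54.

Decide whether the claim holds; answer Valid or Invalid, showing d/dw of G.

d/dw[G] = 5*w**3*cos(3*w)/2 - w**2*cos(3*w)/2 + w*cos(3*w)/2 - cos(3*w)
d/dw[G] - f(w) = -5*w**3*cos(3*w)/2 + w**2*cos(3*w)/2 - w*cos(3*w)/2 + cos(3*w) != 0.

Invalid: d/dw[G] - f = -5*w**3*cos(3*w)/2 + w**2*cos(3*w)/2 - w*cos(3*w)/2 + cos(3*w), which is not 0.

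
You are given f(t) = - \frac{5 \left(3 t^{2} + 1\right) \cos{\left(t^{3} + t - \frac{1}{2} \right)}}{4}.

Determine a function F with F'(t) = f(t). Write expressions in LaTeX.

An antiderivative is F(t) = - \frac{5 \sin{\left(t^{3} + t - \frac{1}{2} \right)}}{4}.

The substitution u = t^{3} + t - \frac{1}{2} works: f is exactly (dF/du)*(du/dt) for that inner function.
Check: d/dt[- \frac{5 \sin{\left(t^{3} + t - \frac{1}{2} \right)}}{4}] = - \frac{15 t^{2} \cos{\left(t^{3} + t - \frac{1}{2} \right)}}{4} - \frac{5 \cos{\left(t^{3} + t - \frac{1}{2} \right)}}{4}, which equals f(t).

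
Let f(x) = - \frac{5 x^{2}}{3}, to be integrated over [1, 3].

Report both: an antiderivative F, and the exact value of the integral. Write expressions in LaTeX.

For F(x) to be correct the identity F'(x) - f(x) = 0 must hold.
F(x) = - \frac{5 x^{3}}{9} is an antiderivative of f.
Check: d/dx[- \frac{5 x^{3}}{9}] = - \frac{5 x^{2}}{3} = f(x).
F(3) = -15; F(1) = - \frac{5}{9}.
Integral = F(3) - F(1) = - \frac{130}{9}.

Antiderivative: F(x) = - \frac{5 x^{3}}{9}; value = - \frac{130}{9}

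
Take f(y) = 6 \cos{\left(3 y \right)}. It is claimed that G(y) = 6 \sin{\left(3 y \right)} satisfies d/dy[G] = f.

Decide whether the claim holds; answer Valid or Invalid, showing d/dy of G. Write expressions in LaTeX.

d/dy[G] = 18 \cos{\left(3 y \right)}
d/dy[G] - f(y) = 12 \cos{\left(3 y \right)} != 0.

Invalid: d/dy[G] - f = 12 \cos{\left(3 y \right)}, which is not 0.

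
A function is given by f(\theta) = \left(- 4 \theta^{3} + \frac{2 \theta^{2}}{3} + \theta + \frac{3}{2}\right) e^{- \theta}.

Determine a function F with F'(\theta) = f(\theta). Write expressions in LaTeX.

Recognize the product-rule pattern: f = u'v + uv' with u = 4 \theta^{3} + \frac{34 \theta^{2}}{3} + \frac{65 \theta}{3} + \frac{121}{6}, v = e^{- \theta}, so integration by parts undoes it.
Check: d/d\theta[4 \theta^{3} e^{- \theta} + \frac{34 \theta^{2} e^{- \theta}}{3} + \frac{65 \theta e^{- \theta}}{3} + \frac{121 e^{- \theta}}{6}] = \frac{\left(- 24 \theta^{3} + 4 \theta^{2} + 6 \theta + 9\right) e^{- \theta}}{6}, which equals f(\theta).

An antiderivative is F(\theta) = 4 \theta^{3} e^{- \theta} + \frac{34 \theta^{2} e^{- \theta}}{3} + \frac{65 \theta e^{- \theta}}{3} + \frac{121 e^{- \theta}}{6}.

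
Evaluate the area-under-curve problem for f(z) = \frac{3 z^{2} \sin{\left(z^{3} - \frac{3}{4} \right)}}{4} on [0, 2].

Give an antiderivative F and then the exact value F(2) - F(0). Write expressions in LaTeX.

The substitution u = z^{3} - \frac{3}{4} works: f is exactly (dF/du)*(du/dz) for that inner function.
F(z) = - \frac{\cos{\left(z^{3} - \frac{3}{4} \right)}}{4} is an antiderivative of f.
Check: d/dz[- \frac{\cos{\left(z^{3} - \frac{3}{4} \right)}}{4}] = \frac{3 z^{2} \sin{\left(z^{3} - \frac{3}{4} \right)}}{4} = f(z).
F(2) = - \frac{\cos{\left(\frac{29}{4} \right)}}{4}; F(0) = - \frac{\cos{\left(\frac{3}{4} \right)}}{4}.
Integral = F(2) - F(0) = - \frac{\cos{\left(\frac{29}{4} \right)}}{4} + \frac{\cos{\left(\frac{3}{4} \right)}}{4}.

Antiderivative: F(z) = - \frac{\cos{\left(z^{3} - \frac{3}{4} \right)}}{4}; value = - \frac{\cos{\left(\frac{29}{4} \right)}}{4} + \frac{\cos{\left(\frac{3}{4} \right)}}{4}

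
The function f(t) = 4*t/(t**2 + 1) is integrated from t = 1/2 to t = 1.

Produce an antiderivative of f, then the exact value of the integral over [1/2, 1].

Antiderivative: F(t) = 2*log(t**2 + 1); value = -2*log(5/4) + 2*log(2)

f matches the chain-rule pattern g'(h)*h' with inner function h(t) = t**2 + 1; substituting u = h(t) collapses the integral.
F(t) = 2*log(t**2 + 1) is an antiderivative of f.
Check: d/dt[2*log(t**2 + 1)] = 4*t/(t**2 + 1) = f(t).
F(1) = 2*log(2); F(1/2) = 2*log(5/4).
Integral = F(1) - F(1/2) = -2*log(5/4) + 2*log(2).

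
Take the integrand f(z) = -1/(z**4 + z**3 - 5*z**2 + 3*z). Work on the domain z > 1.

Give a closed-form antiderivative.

An antiderivative is F(z) = -log(z)/3 + 5*log(z - 1)/16 + log(z + 3)/48 + 1/(4*z - 4).

The denominator factors as z*(z - 1)**2*(z + 3); partial fractions split f into directly integrable pieces: 1/(48*(z + 3)) + 5/(16*(z - 1)) - 1/(4*(z - 1)**2) - 1/(3*z).
Check: d/dz[-log(z)/3 + 5*log(z - 1)/16 + log(z + 3)/48 + 1/(4*z - 4)] = -1/(z**4 + z**3 - 5*z**2 + 3*z) = f(z).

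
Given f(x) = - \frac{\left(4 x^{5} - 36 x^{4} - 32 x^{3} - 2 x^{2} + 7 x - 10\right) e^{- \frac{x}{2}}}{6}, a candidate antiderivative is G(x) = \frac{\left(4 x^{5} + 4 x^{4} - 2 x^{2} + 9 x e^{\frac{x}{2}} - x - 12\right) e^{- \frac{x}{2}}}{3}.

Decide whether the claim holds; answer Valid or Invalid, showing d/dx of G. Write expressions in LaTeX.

Invalid: d/dx[G] - f = 3, which is not 0.

d/dx[G] = \frac{\left(- 4 x^{5} + 36 x^{4} + 32 x^{3} + 2 x^{2} - 7 x + 18 e^{\frac{x}{2}} + 10\right) e^{- \frac{x}{2}}}{6}
d/dx[G] - f(x) = 3 != 0.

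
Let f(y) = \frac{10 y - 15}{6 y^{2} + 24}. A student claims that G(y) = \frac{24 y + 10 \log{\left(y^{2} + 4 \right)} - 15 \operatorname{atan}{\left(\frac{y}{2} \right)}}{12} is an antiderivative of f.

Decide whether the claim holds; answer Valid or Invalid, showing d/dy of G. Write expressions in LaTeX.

d/dy[G] = \frac{12 y^{2} + 10 y + 33}{6 y^{2} + 24}
d/dy[G] - f(y) = 2 != 0.

Invalid: d/dy[G] - f = 2, which is not 0.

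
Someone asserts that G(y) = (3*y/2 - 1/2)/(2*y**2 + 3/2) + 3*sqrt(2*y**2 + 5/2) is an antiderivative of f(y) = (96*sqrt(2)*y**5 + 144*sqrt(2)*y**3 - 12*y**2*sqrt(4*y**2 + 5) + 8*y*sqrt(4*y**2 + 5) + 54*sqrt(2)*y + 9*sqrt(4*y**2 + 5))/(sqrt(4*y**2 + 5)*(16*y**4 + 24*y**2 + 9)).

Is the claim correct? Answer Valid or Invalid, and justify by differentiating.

d/dy[G] = (96*sqrt(2)*y**5 + 144*sqrt(2)*y**3 - 12*y**2*sqrt(4*y**2 + 5) + 8*y*sqrt(4*y**2 + 5) + 54*sqrt(2)*y + 9*sqrt(4*y**2 + 5))/(16*y**4*sqrt(4*y**2 + 5) + 24*y**2*sqrt(4*y**2 + 5) + 9*sqrt(4*y**2 + 5))
This equals f(y) exactly, so the claim holds.

Valid: G'(y) = f(y).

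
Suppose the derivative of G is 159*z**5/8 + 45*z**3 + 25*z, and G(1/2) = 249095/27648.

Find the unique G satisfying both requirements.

The integrand splits into summands that can be handled one at a time.
A general antiderivative is -z**6/16 - (-3*z**2/2 - 5/3)**3 + C.
The condition gives C = 249095/27648 - (235271/27648) = 1/2.
So G(z) = (-27*z**6 - 2*(-9*z**2 - 10)**3 + 216)/432.
Check: d/dz[(-27*z**6 - 2*(-9*z**2 - 10)**3 + 216)/432] = 159*z**5/8 + 45*z**3 + 25*z = G'(z).

G(z) = (-27*z**6 - 2*(-9*z**2 - 10)**3 + 216)/432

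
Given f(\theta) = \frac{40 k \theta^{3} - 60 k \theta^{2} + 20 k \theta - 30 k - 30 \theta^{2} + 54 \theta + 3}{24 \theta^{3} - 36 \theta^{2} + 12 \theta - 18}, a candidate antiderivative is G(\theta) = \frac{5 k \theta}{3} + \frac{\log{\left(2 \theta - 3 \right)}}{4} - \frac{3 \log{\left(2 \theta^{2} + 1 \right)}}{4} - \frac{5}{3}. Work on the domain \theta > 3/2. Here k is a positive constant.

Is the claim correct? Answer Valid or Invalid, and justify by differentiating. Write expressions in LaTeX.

Valid - the claim checks out under differentiation.

d/d\theta[G] = \frac{40 k \theta^{3} - 60 k \theta^{2} + 20 k \theta - 30 k - 30 \theta^{2} + 54 \theta + 3}{24 \theta^{3} - 36 \theta^{2} + 12 \theta - 18}
This equals f(\theta) exactly, so the claim holds.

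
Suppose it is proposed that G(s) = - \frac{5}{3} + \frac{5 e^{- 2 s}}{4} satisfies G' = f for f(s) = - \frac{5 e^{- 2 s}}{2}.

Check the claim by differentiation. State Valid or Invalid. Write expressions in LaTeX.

Valid - the claim checks out under differentiation.

d/ds[G] = - \frac{5 e^{- 2 s}}{2}
This equals f(s) exactly, so the claim holds.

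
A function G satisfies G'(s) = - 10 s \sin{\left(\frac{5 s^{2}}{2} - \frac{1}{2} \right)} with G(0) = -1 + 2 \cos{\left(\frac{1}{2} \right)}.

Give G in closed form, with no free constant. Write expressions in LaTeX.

G'(s) matches the chain-rule pattern g'(h)*h' with inner function h(s) = \frac{5 s^{2}}{2} - \frac{1}{2}; substituting u = h(s) collapses the integral.
A general antiderivative is 2 \cos{\left(\frac{5 s^{2}}{2} - \frac{1}{2} \right)} + C.
The condition gives C = -1 + 2 \cos{\left(\frac{1}{2} \right)} - (2 \cos{\left(\frac{1}{2} \right)}) = -1.
So G(s) = 2 \cos{\left(\frac{5 s^{2}}{2} - \frac{1}{2} \right)} - 1.
Check: d/ds[2 \cos{\left(\frac{5 s^{2}}{2} - \frac{1}{2} \right)} - 1] = - 10 s \sin{\left(\frac{5 s^{2}}{2} - \frac{1}{2} \right)} = G'(s).

G(s) = 2 \cos{\left(\frac{5 s^{2}}{2} - \frac{1}{2} \right)} - 1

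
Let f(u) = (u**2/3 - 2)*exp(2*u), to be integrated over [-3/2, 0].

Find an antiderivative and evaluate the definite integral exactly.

Antiderivative: F(u) = u**2*exp(2*u)/6 - u*exp(2*u)/6 - 11*exp(2*u)/12; value = -11/12 + 7*exp(-3)/24

Recognize the product-rule pattern: f = v'r + vr' with v = u**2/6 - u/6 - 11/12, r = exp(2*u), so integration by parts undoes it.
F(u) = u**2*exp(2*u)/6 - u*exp(2*u)/6 - 11*exp(2*u)/12 is an antiderivative of f.
Check: d/du[u**2*exp(2*u)/6 - u*exp(2*u)/6 - 11*exp(2*u)/12] = u**2*exp(2*u)/3 - 2*exp(2*u), which equals f(u).
F(0) = -11/12; F(-3/2) = -7*exp(-3)/24.
Integral = F(0) - F(-3/2) = -11/12 + 7*exp(-3)/24.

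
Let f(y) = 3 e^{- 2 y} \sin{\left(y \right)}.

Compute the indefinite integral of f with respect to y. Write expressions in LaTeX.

An antiderivative F(y) passes only if d/dy[F] lands on f(y) exactly.
Check: d/dy[\frac{3 \left(- 2 \sin{\left(y \right)} - \cos{\left(y \right)}\right) e^{- 2 y}}{5}] = 3 e^{- 2 y} \sin{\left(y \right)} = f(y).

F(y) = \frac{3 \left(- 2 \sin{\left(y \right)} - \cos{\left(y \right)}\right) e^{- 2 y}}{5} + C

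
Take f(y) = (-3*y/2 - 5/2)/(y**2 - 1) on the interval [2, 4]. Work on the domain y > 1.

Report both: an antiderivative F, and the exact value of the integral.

Antiderivative: F(y) = -2*log(y - 1) + log(y + 1)/2; value = -5*log(3)/2 + log(5)/2

Factor the denominator (2*(y - 1)*(y + 1)) and decompose: f = 1/(2*(y + 1)) - 2/(y - 1); each piece integrates to a log, atan, or power term.
F(y) = -2*log(y - 1) + log(y + 1)/2 is an antiderivative of f.
Check: d/dy[-2*log(y - 1) + log(y + 1)/2] = (-3*y - 5)/(2*y**2 - 2), which equals f(y).
F(4) = -2*log(3) + log(5)/2; F(2) = log(3)/2.
Integral = F(4) - F(2) = -5*log(3)/2 + log(5)/2.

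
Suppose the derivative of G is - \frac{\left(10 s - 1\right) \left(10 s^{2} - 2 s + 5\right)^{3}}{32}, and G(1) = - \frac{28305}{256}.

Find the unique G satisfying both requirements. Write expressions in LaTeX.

G'(s) matches the chain-rule pattern g'(h)*h' with inner function h(s) = - \frac{5 s^{2}}{2} + \frac{s}{2} - \frac{5}{4}; substituting u = h(s) collapses the integral.
A general antiderivative is - \left(- \frac{5 s^{2}}{2} + \frac{s}{2} - \frac{5}{4}\right)^{4} + C.
The condition gives C = - \frac{28305}{256} - (- \frac{28561}{256}) = 1.
So G(s) = \frac{256 - \left(- 10 s^{2} + 2 s - 5\right)^{4}}{256}.
Check: d/ds[\frac{256 - \left(- 10 s^{2} + 2 s - 5\right)^{4}}{256}] = - \frac{625 s^{7}}{2} + \frac{875 s^{6}}{4} - 525 s^{5} + \frac{1925 s^{4}}{8} - \frac{2177 s^{3}}{8} + \frac{1155 s^{2}}{16} - \frac{175 s}{4} + \frac{125}{32}, which equals G'(s).

G(s) = \frac{256 - \left(- 10 s^{2} + 2 s - 5\right)^{4}}{256}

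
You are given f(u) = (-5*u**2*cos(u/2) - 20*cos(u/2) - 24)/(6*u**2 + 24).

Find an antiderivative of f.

An antiderivative is F(u) = -5*sin(u/2)/3 - 2*atan(u/2).

Whatever form F(u) takes, F'(u) = f(u) is non-negotiable.
Check: d/du[-5*sin(u/2)/3 - 2*atan(u/2)] = (-5*u**2*cos(u/2) - 20*cos(u/2) - 24)/(6*u**2 + 24) = f(u).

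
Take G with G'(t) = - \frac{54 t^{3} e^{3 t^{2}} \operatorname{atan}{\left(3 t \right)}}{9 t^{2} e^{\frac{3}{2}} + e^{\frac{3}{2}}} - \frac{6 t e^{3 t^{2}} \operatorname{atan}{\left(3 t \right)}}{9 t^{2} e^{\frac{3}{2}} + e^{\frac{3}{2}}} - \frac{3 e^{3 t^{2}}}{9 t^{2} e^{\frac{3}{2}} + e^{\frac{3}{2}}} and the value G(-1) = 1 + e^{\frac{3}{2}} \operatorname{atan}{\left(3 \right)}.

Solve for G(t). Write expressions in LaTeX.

Recognize the product-rule pattern: G'(t) = u'v + uv' with u = - \operatorname{atan}{\left(3 t \right)}, v = e^{3 t^{2} - \frac{3}{2}}, so integration by parts undoes it.
A general antiderivative is - e^{3 t^{2} - \frac{3}{2}} \operatorname{atan}{\left(3 t \right)} + C.
The condition gives C = 1 + e^{\frac{3}{2}} \operatorname{atan}{\left(3 \right)} - (e^{\frac{3}{2}} \operatorname{atan}{\left(3 \right)}) = 1.
So G(t) = - \frac{e^{3 t^{2}} \operatorname{atan}{\left(3 t \right)}}{e^{\frac{3}{2}}} + 1.
Check: d/dt[- \frac{e^{3 t^{2}} \operatorname{atan}{\left(3 t \right)}}{e^{\frac{3}{2}}} + 1] = \frac{- 54 t^{3} e^{3 t^{2}} \operatorname{atan}{\left(3 t \right)} - 6 t e^{3 t^{2}} \operatorname{atan}{\left(3 t \right)} - 3 e^{3 t^{2}}}{9 t^{2} e^{\frac{3}{2}} + e^{\frac{3}{2}}}, which equals G'(t).

G(t) = - \frac{e^{3 t^{2}} \operatorname{atan}{\left(3 t \right)}}{e^{\frac{3}{2}}} + 1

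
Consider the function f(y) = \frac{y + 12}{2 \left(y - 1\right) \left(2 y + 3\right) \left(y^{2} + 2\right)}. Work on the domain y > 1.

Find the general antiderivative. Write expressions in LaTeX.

The denominator factors as 2 \left(y - 1\right) \left(2 y + 3\right) \left(y^{2} + 2\right); partial fractions split f into directly integrable pieces: - \frac{19 y + 82}{102 \left(y^{2} + 2\right)} - \frac{42}{85 \left(2 y + 3\right)} + \frac{13}{30 \left(y - 1\right)}.
Check: d/dy[- \frac{- 442 \log{\left(y - 1 \right)} + 252 \log{\left(y + \frac{3}{2} \right)} + 95 \log{\left(y^{2} + 2 \right)} + 410 \sqrt{2} \operatorname{atan}{\left(\frac{\sqrt{2} y}{2} \right)}}{1020}] = \frac{y + 12}{4 y^{4} + 2 y^{3} + 2 y^{2} + 4 y - 12}, which equals f(y).

F(y) = - \frac{- 442 \log{\left(y - 1 \right)} + 252 \log{\left(y + \frac{3}{2} \right)} + 95 \log{\left(y^{2} + 2 \right)} + 410 \sqrt{2} \operatorname{atan}{\left(\frac{\sqrt{2} y}{2} \right)}}{1020} + C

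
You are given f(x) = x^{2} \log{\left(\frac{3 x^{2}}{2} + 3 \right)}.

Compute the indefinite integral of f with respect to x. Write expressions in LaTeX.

F(x) = \frac{3 x^{3} \log{\left(\frac{3 x^{2}}{2} + 3 \right)} - 2 x^{3} + 12 x - 12 \sqrt{2} \operatorname{atan}{\left(\frac{\sqrt{2} x}{2} \right)}}{9} + C

For F(x) to be correct the identity F'(x) - f(x) = 0 must hold.
Check: d/dx[\frac{3 x^{3} \log{\left(\frac{3 x^{2}}{2} + 3 \right)} - 2 x^{3} + 12 x - 12 \sqrt{2} \operatorname{atan}{\left(\frac{\sqrt{2} x}{2} \right)}}{9}] = x^{2} \log{\left(\frac{x^{2}}{2} + 1 \right)} + x^{2} \log{\left(3 \right)}, which equals f(x).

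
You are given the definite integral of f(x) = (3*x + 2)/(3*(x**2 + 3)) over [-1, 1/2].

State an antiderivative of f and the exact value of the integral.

Antiderivative: F(x) = log(x**2 + 3)/2 + 2*sqrt(3)*atan(sqrt(3)*x/3)/9; value = -log(4)/2 + 2*sqrt(3)*atan(sqrt(3)/6)/9 + sqrt(3)*pi/27 + log(13/4)/2

A first test for any F(x): its x-derivative must equal f(x) identically.
F(x) = log(x**2 + 3)/2 + 2*sqrt(3)*atan(sqrt(3)*x/3)/9 is an antiderivative of f.
Check: d/dx[log(x**2 + 3)/2 + 2*sqrt(3)*atan(sqrt(3)*x/3)/9] = (3*x + 2)/(3*x**2 + 9), which equals f(x).
F(1/2) = 2*sqrt(3)*atan(sqrt(3)/6)/9 + log(13/4)/2; F(-1) = -sqrt(3)*pi/27 + log(4)/2.
Integral = F(1/2) - F(-1) = -log(4)/2 + 2*sqrt(3)*atan(sqrt(3)/6)/9 + sqrt(3)*pi/27 + log(13/4)/2.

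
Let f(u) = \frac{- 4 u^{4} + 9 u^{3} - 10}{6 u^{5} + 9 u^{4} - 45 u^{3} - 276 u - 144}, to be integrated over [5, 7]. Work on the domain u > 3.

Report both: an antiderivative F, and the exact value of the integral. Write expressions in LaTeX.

The denominator factors as 3 \left(u - 3\right) \left(u + 4\right) \left(2 u + 1\right) \left(u^{2} + 4\right); partial fractions split f into directly integrable pieces: - \frac{11 u - 48}{102 \left(u^{2} + 4\right)} + \frac{26}{357 \left(2 u + 1\right)} - \frac{23}{42 \left(u + 4\right)} - \frac{1}{21 \left(u - 3\right)}.
F(u) = \frac{- 68 \log{\left(u - 3 \right)} + 52 \log{\left(u + \frac{1}{2} \right)} - 782 \log{\left(u + 4 \right)} - 77 \log{\left(u^{2} + 4 \right)} + 336 \operatorname{atan}{\left(\frac{u}{2} \right)}}{1428} is an antiderivative of f.
Check: d/du[\frac{- 68 \log{\left(u - 3 \right)} + 52 \log{\left(u + \frac{1}{2} \right)} - 782 \log{\left(u + 4 \right)} - 77 \log{\left(u^{2} + 4 \right)} + 336 \operatorname{atan}{\left(\frac{u}{2} \right)}}{1428}] = \frac{- 4 u^{4} + 9 u^{3} - 10}{6 u^{5} + 9 u^{4} - 45 u^{3} - 276 u - 144} = f(u).
F(7) = - \frac{23 \log{\left(11 \right)}}{42} - \frac{11 \log{\left(53 \right)}}{204} - \frac{\log{\left(4 \right)}}{21} + \frac{13 \log{\left(\frac{15}{2} \right)}}{357} + \frac{4 \operatorname{atan}{\left(\frac{7}{2} \right)}}{17}; F(5) = - \frac{23 \log{\left(9 \right)}}{42} - \frac{11 \log{\left(29 \right)}}{204} - \frac{\log{\left(2 \right)}}{21} + \frac{13 \log{\left(\frac{11}{2} \right)}}{357} + \frac{4 \operatorname{atan}{\left(\frac{5}{2} \right)}}{17}.
Integral = F(7) - F(5) = - \frac{23 \log{\left(11 \right)}}{42} - \frac{4 \operatorname{atan}{\left(\frac{5}{2} \right)}}{17} - \frac{11 \log{\left(53 \right)}}{204} - \frac{\log{\left(4 \right)}}{21} - \frac{13 \log{\left(\frac{11}{2} \right)}}{357} + \frac{\log{\left(2 \right)}}{21} + \frac{13 \log{\left(\frac{15}{2} \right)}}{357} + \frac{11 \log{\left(29 \right)}}{204} + \frac{4 \operatorname{atan}{\left(\frac{7}{2} \right)}}{17} + \frac{23 \log{\left(9 \right)}}{42}.

Antiderivative: F(u) = \frac{- 68 \log{\left(u - 3 \right)} + 52 \log{\left(u + \frac{1}{2} \right)} - 782 \log{\left(u + 4 \right)} - 77 \log{\left(u^{2} + 4 \right)} + 336 \operatorname{atan}{\left(\frac{u}{2} \right)}}{1428}; value = - \frac{23 \log{\left(11 \right)}}{42} - \frac{4 \operatorname{atan}{\left(\frac{5}{2} \right)}}{17} - \frac{11 \log{\left(53 \right)}}{204} - \frac{\log{\left(4 \right)}}{21} - \frac{13 \log{\left(\frac{11}{2} \right)}}{357} + \frac{\log{\left(2 \right)}}{21} + \frac{13 \log{\left(\frac{15}{2} \right)}}{357} + \frac{11 \log{\left(29 \right)}}{204} + \frac{4 \operatorname{atan}{\left(\frac{7}{2} \right)}}{17} + \frac{23 \log{\left(9 \right)}}{42}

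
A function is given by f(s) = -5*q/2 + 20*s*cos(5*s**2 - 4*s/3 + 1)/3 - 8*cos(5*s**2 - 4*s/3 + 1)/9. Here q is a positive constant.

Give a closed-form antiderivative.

Integrate term by term and add the pieces.
Check: d/ds[-5*q*s/2 + 2*sin(5*s**2 - 4*s/3 + 1)/3] = -5*q/2 + 20*s*cos(5*s**2 - 4*s/3 + 1)/3 - 8*cos(5*s**2 - 4*s/3 + 1)/9 = f(s).

An antiderivative is F(s) = -5*q*s/2 + 2*sin(5*s**2 - 4*s/3 + 1)/3.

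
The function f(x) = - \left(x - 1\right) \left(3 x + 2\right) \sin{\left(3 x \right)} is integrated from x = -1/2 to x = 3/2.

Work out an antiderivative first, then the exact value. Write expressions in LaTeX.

Antiderivative: F(x) = x^{2} \cos{\left(3 x \right)} - \frac{2 x \sin{\left(3 x \right)}}{3} - \frac{x \cos{\left(3 x \right)}}{3} + \frac{\sin{\left(3 x \right)}}{9} - \frac{8 \cos{\left(3 x \right)}}{9}; value = \frac{31 \cos{\left(\frac{9}{2} \right)}}{36} + \frac{17 \cos{\left(\frac{3}{2} \right)}}{36} + \frac{4 \sin{\left(\frac{3}{2} \right)}}{9} - \frac{8 \sin{\left(\frac{9}{2} \right)}}{9}

Differentiate the proposed F(x) back; it has to land on f(x) exactly.
F(x) = x^{2} \cos{\left(3 x \right)} - \frac{2 x \sin{\left(3 x \right)}}{3} - \frac{x \cos{\left(3 x \right)}}{3} + \frac{\sin{\left(3 x \right)}}{9} - \frac{8 \cos{\left(3 x \right)}}{9} is an antiderivative of f.
Check: d/dx[x^{2} \cos{\left(3 x \right)} - \frac{2 x \sin{\left(3 x \right)}}{3} - \frac{x \cos{\left(3 x \right)}}{3} + \frac{\sin{\left(3 x \right)}}{9} - \frac{8 \cos{\left(3 x \right)}}{9}] = - 3 x^{2} \sin{\left(3 x \right)} + x \sin{\left(3 x \right)} + 2 \sin{\left(3 x \right)}, which equals f(x).
F(3/2) = \frac{31 \cos{\left(\frac{9}{2} \right)}}{36} - \frac{8 \sin{\left(\frac{9}{2} \right)}}{9}; F(-1/2) = - \frac{4 \sin{\left(\frac{3}{2} \right)}}{9} - \frac{17 \cos{\left(\frac{3}{2} \right)}}{36}.
Integral = F(3/2) - F(-1/2) = \frac{31 \cos{\left(\frac{9}{2} \right)}}{36} + \frac{17 \cos{\left(\frac{3}{2} \right)}}{36} + \frac{4 \sin{\left(\frac{3}{2} \right)}}{9} - \frac{8 \sin{\left(\frac{9}{2} \right)}}{9}.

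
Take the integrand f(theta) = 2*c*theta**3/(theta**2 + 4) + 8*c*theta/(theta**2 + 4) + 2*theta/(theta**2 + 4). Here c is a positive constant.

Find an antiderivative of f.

An antiderivative is F(theta) = c*theta**2 + log(theta**2/2 + 2).

The integrand splits into summands that can be handled one at a time.
Check: d/dtheta[c*theta**2 + log(theta**2/2 + 2)] = (2*c*theta**3 + 8*c*theta + 2*theta)/(theta**2 + 4), which equals f(theta).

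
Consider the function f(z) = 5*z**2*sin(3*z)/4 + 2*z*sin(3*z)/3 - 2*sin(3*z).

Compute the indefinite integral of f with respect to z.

F(z) = (-45*z**2*cos(3*z) + 30*z*sin(3*z) - 24*z*cos(3*z) + 8*sin(3*z) + 82*cos(3*z))/108 + C

The integrand splits into summands that can be handled one at a time.
Check: d/dz[(-45*z**2*cos(3*z) + 30*z*sin(3*z) - 24*z*cos(3*z) + 8*sin(3*z) + 82*cos(3*z))/108] = 5*z**2*sin(3*z)/4 + 2*z*sin(3*z)/3 - 2*sin(3*z) = f(z).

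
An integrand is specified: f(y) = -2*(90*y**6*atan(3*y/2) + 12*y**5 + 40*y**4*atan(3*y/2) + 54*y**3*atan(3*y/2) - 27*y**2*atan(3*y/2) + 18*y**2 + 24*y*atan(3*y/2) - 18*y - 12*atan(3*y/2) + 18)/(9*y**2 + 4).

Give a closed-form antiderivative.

An antiderivative is F(y) = -2*(2*y**5 + 3*y**2 - 3*y + 3)*atan(3*y/2).

Recognize the product-rule pattern: f = u'v + uv' with u = -4*y**5 - 6*y**2 + 6*y - 6, v = atan(3*y/2), so integration by parts undoes it.
Check: d/dy[-2*(2*y**5 + 3*y**2 - 3*y + 3)*atan(3*y/2)] = (-180*y**6*atan(3*y/2) - 24*y**5 - 80*y**4*atan(3*y/2) - 108*y**3*atan(3*y/2) + 54*y**2*atan(3*y/2) - 36*y**2 - 48*y*atan(3*y/2) + 36*y + 24*atan(3*y/2) - 36)/(9*y**2 + 4), which equals f(y).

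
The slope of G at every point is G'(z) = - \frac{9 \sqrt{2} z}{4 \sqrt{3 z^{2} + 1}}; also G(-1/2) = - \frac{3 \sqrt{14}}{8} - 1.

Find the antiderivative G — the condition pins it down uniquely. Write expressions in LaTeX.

The substitution u = \frac{3 z^{2}}{2} + \frac{1}{2} works: G'(z) is exactly (dG/du)*(du/dz) for that inner function.
A general antiderivative is - \frac{3 \sqrt{\frac{3 z^{2}}{2} + \frac{1}{2}}}{2} + C.
The condition gives C = - \frac{3 \sqrt{14}}{8} - 1 - (- \frac{3 \sqrt{14}}{8}) = -1.
So G(z) = \frac{- 3 \sqrt{2} \sqrt{3 z^{2} + 1} - 4}{4}.
Check: d/dz[\frac{- 3 \sqrt{2} \sqrt{3 z^{2} + 1} - 4}{4}] = - \frac{9 \sqrt{2} z}{4 \sqrt{3 z^{2} + 1}} = G'(z).

G(z) = \frac{- 3 \sqrt{2} \sqrt{3 z^{2} + 1} - 4}{4}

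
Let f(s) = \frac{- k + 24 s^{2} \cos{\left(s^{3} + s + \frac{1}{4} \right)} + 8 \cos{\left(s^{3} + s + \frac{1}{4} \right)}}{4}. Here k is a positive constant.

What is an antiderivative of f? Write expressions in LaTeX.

Differentiate the proposed F(s) back; it has to land on f(s) exactly.
Check: d/ds[- \frac{k s}{4} + 2 \sin{\left(s^{3} + s + \frac{1}{4} \right)}] = - \frac{k}{4} + 6 s^{2} \cos{\left(s^{3} + s + \frac{1}{4} \right)} + 2 \cos{\left(s^{3} + s + \frac{1}{4} \right)}, which equals f(s).

An antiderivative is F(s) = - \frac{k s}{4} + 2 \sin{\left(s^{3} + s + \frac{1}{4} \right)}.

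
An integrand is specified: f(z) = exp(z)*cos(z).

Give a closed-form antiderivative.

An antiderivative is F(z) = exp(z)*sin(z)/2 + exp(z)*cos(z)/2.

Since d/dz undoes antidifferentiation here, F'(z) = f(z) is required of F(z).
Check: d/dz[exp(z)*sin(z)/2 + exp(z)*cos(z)/2] = exp(z)*cos(z) = f(z).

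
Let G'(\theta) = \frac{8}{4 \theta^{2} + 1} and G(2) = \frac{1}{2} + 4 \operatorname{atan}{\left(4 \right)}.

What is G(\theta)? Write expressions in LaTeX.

G(\theta) = 4 \operatorname{atan}{\left(2 \theta \right)} + \frac{1}{2}

Differentiate the proposed G(\theta) back; it has to land on the given G'(\theta).
A general antiderivative is 4 \operatorname{atan}{\left(2 \theta \right)} + C.
The condition gives C = \frac{1}{2} + 4 \operatorname{atan}{\left(4 \right)} - (4 \operatorname{atan}{\left(4 \right)}) = \frac{1}{2}.
So G(\theta) = 4 \operatorname{atan}{\left(2 \theta \right)} + \frac{1}{2}.
Check: d/d\theta[4 \operatorname{atan}{\left(2 \theta \right)} + \frac{1}{2}] = \frac{8}{4 \theta^{2} + 1} = G'(\theta).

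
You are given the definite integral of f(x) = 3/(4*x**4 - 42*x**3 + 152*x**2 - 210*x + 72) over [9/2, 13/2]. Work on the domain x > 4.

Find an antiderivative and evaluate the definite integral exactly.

Antiderivative: F(x) = (75*x*log(x - 4) - 63*x*log(x - 3) - 12*x*log(x - 1/2) - 225*log(x - 4) + 189*log(x - 3) + 36*log(x - 1/2) + 105)/(350*x - 1050); value = -9*log(7/2)/50 - 4/35 - 6*log(6)/175 + 6*log(4)/175 + 9*log(3/2)/50 + 3*log(2)/14 + 3*log(5/2)/14

Factor the denominator (2*(x - 4)*(x - 3)**2*(2*x - 1)) and decompose: f = -12/(175*(2*x - 1)) - 9/(50*(x - 3)) - 3/(10*(x - 3)**2) + 3/(14*(x - 4)); each piece integrates to a log, atan, or power term.
F(x) = (75*x*log(x - 4) - 63*x*log(x - 3) - 12*x*log(x - 1/2) - 225*log(x - 4) + 189*log(x - 3) + 36*log(x - 1/2) + 105)/(350*x - 1050) is an antiderivative of f.
Check: d/dx[(75*x*log(x - 4) - 63*x*log(x - 3) - 12*x*log(x - 1/2) - 225*log(x - 4) + 189*log(x - 3) + 36*log(x - 1/2) + 105)/(350*x - 1050)] = 3/(4*x**4 - 42*x**3 + 152*x**2 - 210*x + 72) = f(x).
F(13/2) = -9*log(7/2)/50 - 6*log(6)/175 + 3/35 + 3*log(5/2)/14; F(9/2) = -3*log(2)/14 - 9*log(3/2)/50 - 6*log(4)/175 + 1/5.
Integral = F(13/2) - F(9/2) = -9*log(7/2)/50 - 4/35 - 6*log(6)/175 + 6*log(4)/175 + 9*log(3/2)/50 + 3*log(2)/14 + 3*log(5/2)/14.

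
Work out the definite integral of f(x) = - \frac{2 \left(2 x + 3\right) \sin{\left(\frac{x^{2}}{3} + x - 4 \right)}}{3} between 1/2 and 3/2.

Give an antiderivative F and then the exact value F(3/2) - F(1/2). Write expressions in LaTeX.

The substitution u = \frac{x^{2}}{3} + x - 4 works: f is exactly (dF/du)*(du/dx) for that inner function.
F(x) = 2 \cos{\left(\frac{x^{2}}{3} + x - 4 \right)} is an antiderivative of f.
Check: d/dx[2 \cos{\left(\frac{x^{2}}{3} + x - 4 \right)}] = - \frac{4 x \sin{\left(\frac{x^{2}}{3} + x - 4 \right)}}{3} - 2 \sin{\left(\frac{x^{2}}{3} + x - 4 \right)}, which equals f(x).
F(3/2) = 2 \cos{\left(\frac{7}{4} \right)}; F(1/2) = 2 \cos{\left(\frac{41}{12} \right)}.
Integral = F(3/2) - F(1/2) = 2 \cos{\left(\frac{7}{4} \right)} - 2 \cos{\left(\frac{41}{12} \right)}.

Antiderivative: F(x) = 2 \cos{\left(\frac{x^{2}}{3} + x - 4 \right)}; value = 2 \cos{\left(\frac{7}{4} \right)} - 2 \cos{\left(\frac{41}{12} \right)}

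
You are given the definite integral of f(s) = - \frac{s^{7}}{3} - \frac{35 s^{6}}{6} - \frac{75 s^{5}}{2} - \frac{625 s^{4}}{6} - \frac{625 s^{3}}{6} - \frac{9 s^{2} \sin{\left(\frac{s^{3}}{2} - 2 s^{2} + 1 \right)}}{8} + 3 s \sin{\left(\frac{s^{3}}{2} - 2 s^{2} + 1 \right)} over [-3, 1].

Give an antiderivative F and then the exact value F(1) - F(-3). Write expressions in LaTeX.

The integrand splits into summands that can be handled one at a time.
F(s) = - \frac{2 \left(- \frac{s^{2}}{2} - \frac{5 s}{2}\right)^{4}}{3} + \frac{3 \cos{\left(\frac{s^{3}}{2} - 2 s^{2} + 1 \right)}}{4} is an antiderivative of f.
Check: d/ds[- \frac{2 \left(- \frac{s^{2}}{2} - \frac{5 s}{2}\right)^{4}}{3} + \frac{3 \cos{\left(\frac{s^{3}}{2} - 2 s^{2} + 1 \right)}}{4}] = - \frac{s^{7}}{3} - \frac{35 s^{6}}{6} - \frac{75 s^{5}}{2} - \frac{625 s^{4}}{6} - \frac{625 s^{3}}{6} - \frac{9 s^{2} \sin{\left(\frac{s^{3}}{2} - 2 s^{2} + 1 \right)}}{8} + 3 s \sin{\left(\frac{s^{3}}{2} - 2 s^{2} + 1 \right)} = f(s).
F(1) = -54 + \frac{3 \cos{\left(\frac{1}{2} \right)}}{4}; F(-3) = -54 + \frac{3 \cos{\left(\frac{61}{2} \right)}}{4}.
Integral = F(1) - F(-3) = - \frac{3 \cos{\left(\frac{61}{2} \right)}}{4} + \frac{3 \cos{\left(\frac{1}{2} \right)}}{4}.

Antiderivative: F(s) = - \frac{2 \left(- \frac{s^{2}}{2} - \frac{5 s}{2}\right)^{4}}{3} + \frac{3 \cos{\left(\frac{s^{3}}{2} - 2 s^{2} + 1 \right)}}{4}; value = - \frac{3 \cos{\left(\frac{61}{2} \right)}}{4} + \frac{3 \cos{\left(\frac{1}{2} \right)}}{4}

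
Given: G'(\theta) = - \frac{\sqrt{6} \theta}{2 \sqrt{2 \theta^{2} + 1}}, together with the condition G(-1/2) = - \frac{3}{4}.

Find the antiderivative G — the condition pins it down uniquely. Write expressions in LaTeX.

G'(\theta) matches the chain-rule pattern g'(h)*h' with inner function h(\theta) = 3 \theta^{2} + \frac{3}{2}; substituting u = h(\theta) collapses the integral.
A general antiderivative is - \frac{\sqrt{3 \theta^{2} + \frac{3}{2}}}{2} + C.
The condition gives C = - \frac{3}{4} - (- \frac{3}{4}) = 0.
So G(\theta) = - \frac{\sqrt{6} \sqrt{2 \theta^{2} + 1}}{4}.
Check: d/d\theta[- \frac{\sqrt{6} \sqrt{2 \theta^{2} + 1}}{4}] = - \frac{\sqrt{6} \theta}{2 \sqrt{2 \theta^{2} + 1}} = G'(\theta).

G(\theta) = - \frac{\sqrt{6} \sqrt{2 \theta^{2} + 1}}{4}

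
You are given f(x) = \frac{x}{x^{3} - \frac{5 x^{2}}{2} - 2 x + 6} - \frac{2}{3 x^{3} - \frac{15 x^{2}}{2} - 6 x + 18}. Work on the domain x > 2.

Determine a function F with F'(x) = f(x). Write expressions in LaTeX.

An antiderivative is F(x) = \frac{26 \log{\left(x - 2 \right)}}{147} - \frac{26 \log{\left(x + \frac{3}{2} \right)}}{147} - \frac{8}{21 x - 42}.

Factor the denominator (3 \left(x - 2\right)^{2} \left(2 x + 3\right)) and decompose: f = - \frac{52}{147 \left(2 x + 3\right)} + \frac{26}{147 \left(x - 2\right)} + \frac{8}{21 \left(x - 2\right)^{2}}; each piece integrates to a log, atan, or power term.
Check: d/dx[\frac{26 \log{\left(x - 2 \right)}}{147} - \frac{26 \log{\left(x + \frac{3}{2} \right)}}{147} - \frac{8}{21 x - 42}] = \frac{6 x - 4}{6 x^{3} - 15 x^{2} - 12 x + 36}, which equals f(x).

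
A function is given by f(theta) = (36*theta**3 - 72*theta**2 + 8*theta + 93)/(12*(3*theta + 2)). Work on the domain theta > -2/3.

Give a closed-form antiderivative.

Differentiate the proposed F(theta) back; it has to land on f(theta) exactly.
Check: d/dtheta[(4*theta**3 - 16*theta**2 + 24*theta + 15*log(3*theta/2 + 1) - 20)/12] = (36*theta**3 - 72*theta**2 + 8*theta + 93)/(36*theta + 24), which equals f(theta).

An antiderivative is F(theta) = (4*theta**3 - 16*theta**2 + 24*theta + 15*log(3*theta/2 + 1) - 20)/12.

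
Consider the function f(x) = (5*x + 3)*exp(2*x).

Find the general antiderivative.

F(x) = 5*x*exp(2*x)/2 + exp(2*x)/4 + C

f has the shape u'v + uv' for u = 5*x/2 + 1/4 and v = exp(2*x) — it is the derivative of the product u*v.
Check: d/dx[5*x*exp(2*x)/2 + exp(2*x)/4] = 5*x*exp(2*x) + 3*exp(2*x), which equals f(x).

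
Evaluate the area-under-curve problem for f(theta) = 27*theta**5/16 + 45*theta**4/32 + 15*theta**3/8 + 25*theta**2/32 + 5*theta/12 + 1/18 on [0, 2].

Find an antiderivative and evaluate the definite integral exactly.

Antiderivative: F(theta) = 9*theta**6/32 + 9*theta**5/32 + 15*theta**4/32 + 25*theta**3/96 + 5*theta**2/24 + theta/18; value = 1351/36

f matches the chain-rule pattern g'(h)*h' with inner function h(theta) = -3*theta**2/4 - theta/4 - 1/3; substituting u = h(theta) collapses the integral.
F(theta) = 9*theta**6/32 + 9*theta**5/32 + 15*theta**4/32 + 25*theta**3/96 + 5*theta**2/24 + theta/18 is an antiderivative of f.
Check: d/dtheta[9*theta**6/32 + 9*theta**5/32 + 15*theta**4/32 + 25*theta**3/96 + 5*theta**2/24 + theta/18] = 27*theta**5/16 + 45*theta**4/32 + 15*theta**3/8 + 25*theta**2/32 + 5*theta/12 + 1/18 = f(theta).
F(2) = 1351/36; F(0) = 0.
Integral = F(2) - F(0) = 1351/36.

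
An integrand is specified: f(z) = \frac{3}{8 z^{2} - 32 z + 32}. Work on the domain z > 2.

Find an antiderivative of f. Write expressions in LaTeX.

An antiderivative is F(z) = - \frac{3}{8 z - 16}.

Whatever form F(z) takes, F'(z) = f(z) is non-negotiable.
Check: d/dz[- \frac{3}{8 z - 16}] = \frac{3}{8 z^{2} - 32 z + 32} = f(z).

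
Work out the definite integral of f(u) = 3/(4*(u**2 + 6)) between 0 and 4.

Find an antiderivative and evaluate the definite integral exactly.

A candidate is checked by its d/du: the result must match f(u).
F(u) = sqrt(6)*atan(sqrt(6)*u/6)/8 is an antiderivative of f.
Check: d/du[sqrt(6)*atan(sqrt(6)*u/6)/8] = 3/(4*u**2 + 24), which equals f(u).
F(4) = sqrt(6)*atan(2*sqrt(6)/3)/8; F(0) = 0.
Integral = F(4) - F(0) = sqrt(6)*atan(2*sqrt(6)/3)/8.

Antiderivative: F(u) = sqrt(6)*atan(sqrt(6)*u/6)/8; value = sqrt(6)*atan(2*sqrt(6)/3)/8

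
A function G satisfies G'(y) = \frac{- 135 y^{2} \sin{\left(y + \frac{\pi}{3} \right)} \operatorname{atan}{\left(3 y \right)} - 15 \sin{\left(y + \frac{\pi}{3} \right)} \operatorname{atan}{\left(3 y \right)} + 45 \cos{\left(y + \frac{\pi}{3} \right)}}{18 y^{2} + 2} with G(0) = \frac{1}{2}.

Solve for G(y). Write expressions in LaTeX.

G(y) = \frac{15 \cos{\left(y + \frac{\pi}{3} \right)} \operatorname{atan}{\left(3 y \right)} + 1}{2}

G'(y) has the shape u'v + uv' for u = \frac{15 \operatorname{atan}{\left(3 y \right)}}{2} and v = \cos{\left(y + \frac{\pi}{3} \right)} — it is the derivative of the product u*v.
A general antiderivative is \frac{15 \cos{\left(y + \frac{\pi}{3} \right)} \operatorname{atan}{\left(3 y \right)}}{2} + C.
The condition gives C = \frac{1}{2} - (0) = \frac{1}{2}.
So G(y) = \frac{15 \cos{\left(y + \frac{\pi}{3} \right)} \operatorname{atan}{\left(3 y \right)} + 1}{2}.
Check: d/dy[\frac{15 \cos{\left(y + \frac{\pi}{3} \right)} \operatorname{atan}{\left(3 y \right)} + 1}{2}] = \frac{- 135 y^{2} \sin{\left(y + \frac{\pi}{3} \right)} \operatorname{atan}{\left(3 y \right)} - 15 \sin{\left(y + \frac{\pi}{3} \right)} \operatorname{atan}{\left(3 y \right)} + 45 \cos{\left(y + \frac{\pi}{3} \right)}}{18 y^{2} + 2} = G'(y).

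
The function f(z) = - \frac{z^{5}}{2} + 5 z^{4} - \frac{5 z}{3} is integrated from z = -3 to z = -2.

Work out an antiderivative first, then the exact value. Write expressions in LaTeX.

Antiderivative: F(z) = - \frac{z^{6}}{12} + z^{5} - \frac{5 z^{2}}{6}; value = \frac{3247}{12}

Integrate term by term and add the pieces.
F(z) = - \frac{z^{6}}{12} + z^{5} - \frac{5 z^{2}}{6} is an antiderivative of f.
Check: d/dz[- \frac{z^{6}}{12} + z^{5} - \frac{5 z^{2}}{6}] = - \frac{z^{5}}{2} + 5 z^{4} - \frac{5 z}{3} = f(z).
F(-2) = - \frac{122}{3}; F(-3) = - \frac{1245}{4}.
Integral = F(-2) - F(-3) = \frac{3247}{12}.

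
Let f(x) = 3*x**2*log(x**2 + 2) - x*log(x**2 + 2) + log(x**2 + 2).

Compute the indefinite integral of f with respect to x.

F(x) = (6*x**3*log(x**2 + 2) - 4*x**3 - 3*x**2*log(x**2 + 2) + 3*x**2 + 6*x*log(x**2 + 2) + 12*x - 6*log(x**2 + 2) - 12*sqrt(2)*atan(sqrt(2)*x/2))/6 + C

The integrand splits into summands that can be handled one at a time.
Check: d/dx[(6*x**3*log(x**2 + 2) - 4*x**3 - 3*x**2*log(x**2 + 2) + 3*x**2 + 6*x*log(x**2 + 2) + 12*x - 6*log(x**2 + 2) - 12*sqrt(2)*atan(sqrt(2)*x/2))/6] = 3*x**2*log(x**2 + 2) - x*log(x**2 + 2) + log(x**2 + 2) = f(x).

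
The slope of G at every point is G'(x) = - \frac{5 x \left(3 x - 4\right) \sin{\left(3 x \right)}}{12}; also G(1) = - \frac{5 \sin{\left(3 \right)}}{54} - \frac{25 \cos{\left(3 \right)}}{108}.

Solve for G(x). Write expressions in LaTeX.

G(x) = \frac{5 x^{2} \cos{\left(3 x \right)}}{12} - \frac{5 x \sin{\left(3 x \right)}}{18} - \frac{5 x \cos{\left(3 x \right)}}{9} + \frac{5 \sin{\left(3 x \right)}}{27} - \frac{5 \cos{\left(3 x \right)}}{54}

A candidate passes only if d/dx[G] lands on the given G'(x) exactly.
A general antiderivative is \frac{5 x^{2} \cos{\left(3 x \right)}}{12} - \frac{5 x \sin{\left(3 x \right)}}{18} - \frac{5 x \cos{\left(3 x \right)}}{9} + \frac{5 \sin{\left(3 x \right)}}{27} - \frac{5 \cos{\left(3 x \right)}}{54} + C.
The condition gives C = - \frac{5 \sin{\left(3 \right)}}{54} - \frac{25 \cos{\left(3 \right)}}{108} - (- \frac{5 \sin{\left(3 \right)}}{54} - \frac{25 \cos{\left(3 \right)}}{108}) = 0.
So G(x) = \frac{5 x^{2} \cos{\left(3 x \right)}}{12} - \frac{5 x \sin{\left(3 x \right)}}{18} - \frac{5 x \cos{\left(3 x \right)}}{9} + \frac{5 \sin{\left(3 x \right)}}{27} - \frac{5 \cos{\left(3 x \right)}}{54}.
Check: d/dx[\frac{5 x^{2} \cos{\left(3 x \right)}}{12} - \frac{5 x \sin{\left(3 x \right)}}{18} - \frac{5 x \cos{\left(3 x \right)}}{9} + \frac{5 \sin{\left(3 x \right)}}{27} - \frac{5 \cos{\left(3 x \right)}}{54}] = - \frac{5 x^{2} \sin{\left(3 x \right)}}{4} + \frac{5 x \sin{\left(3 x \right)}}{3}, which equals G'(x).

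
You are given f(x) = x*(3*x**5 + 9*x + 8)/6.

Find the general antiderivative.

An antiderivative F(x) passes only if d/dx[F] lands on f(x) exactly.
Check: d/dx[x**7/14 + x**3/2 + 2*x**2/3] = x**6/2 + 3*x**2/2 + 4*x/3, which equals f(x).

F(x) = x**7/14 + x**3/2 + 2*x**2/3 + C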